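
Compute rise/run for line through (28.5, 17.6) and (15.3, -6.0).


slope = (y2-y1)/(x2-x1) = ((-6)-17.6)/(15.3-28.5) = (-23.6)/(-13.2) = 1.7879

1.7879


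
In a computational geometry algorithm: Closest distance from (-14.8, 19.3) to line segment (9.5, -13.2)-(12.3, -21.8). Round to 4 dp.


Project P onto AB: t = 0 (clamped to [0,1])
Closest point on segment: (9.5, -13.2)
Distance: 40.58

40.58


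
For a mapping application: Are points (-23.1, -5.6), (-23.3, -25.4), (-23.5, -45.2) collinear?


Cross product: ((-23.3)-(-23.1))*((-45.2)-(-5.6)) - ((-25.4)-(-5.6))*((-23.5)-(-23.1))
= 0

Yes, collinear


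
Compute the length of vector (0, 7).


|u| = sqrt(0^2 + 7^2) = sqrt(49) = 7

7


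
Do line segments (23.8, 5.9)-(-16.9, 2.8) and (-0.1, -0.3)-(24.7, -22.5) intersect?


Cross products: d1=684.34, d2=-296.08, d3=178.25, d4=1158.67
d1*d2 < 0 and d3*d4 < 0? no

No, they don't intersect


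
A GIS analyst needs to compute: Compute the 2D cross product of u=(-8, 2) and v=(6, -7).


u x v = u_x*v_y - u_y*v_x = (-8)*(-7) - 2*6
= 56 - 12 = 44

44


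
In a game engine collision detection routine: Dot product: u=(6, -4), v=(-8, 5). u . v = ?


u . v = u_x*v_x + u_y*v_y = 6*(-8) + (-4)*5
= (-48) + (-20) = -68

-68


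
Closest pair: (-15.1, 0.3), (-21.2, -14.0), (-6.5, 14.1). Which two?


d(P0,P1) = 15.5467, d(P0,P2) = 16.2604, d(P1,P2) = 31.7128
Closest: P0 and P1

Closest pair: (-15.1, 0.3) and (-21.2, -14.0), distance = 15.5467


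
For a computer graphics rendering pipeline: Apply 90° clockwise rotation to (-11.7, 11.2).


90° CW: (x,y) -> (y, -x)
(-11.7,11.2) -> (11.2, 11.7)

(11.2, 11.7)


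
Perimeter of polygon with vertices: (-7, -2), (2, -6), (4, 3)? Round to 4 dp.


Sides: (-7, -2)->(2, -6): sqrt(97) = 9.848858, (2, -6)->(4, 3): sqrt(85) = 9.219544, (4, 3)->(-7, -2): sqrt(146) = 12.083046
Sum = 31.151448
Perimeter = 31.1514

31.1514


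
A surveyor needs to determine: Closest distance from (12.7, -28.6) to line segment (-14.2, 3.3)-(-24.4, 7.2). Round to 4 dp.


Project P onto AB: t = 0 (clamped to [0,1])
Closest point on segment: (-14.2, 3.3)
Distance: 41.7279

41.7279


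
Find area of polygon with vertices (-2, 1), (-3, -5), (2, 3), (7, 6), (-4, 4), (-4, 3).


Shoelace sum: ((-2)*(-5) - (-3)*1) + ((-3)*3 - 2*(-5)) + (2*6 - 7*3) + (7*4 - (-4)*6) + ((-4)*3 - (-4)*4) + ((-4)*1 - (-2)*3)
= 63
Area = |63|/2 = 31.5

31.5


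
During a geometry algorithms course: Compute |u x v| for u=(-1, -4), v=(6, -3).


|u x v| = |(-1)*(-3) - (-4)*6|
= |3 - (-24)| = 27

27


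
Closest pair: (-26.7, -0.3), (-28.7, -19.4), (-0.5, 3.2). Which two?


d(P0,P1) = 19.2044, d(P0,P2) = 26.4327, d(P1,P2) = 36.1386
Closest: P0 and P1

Closest pair: (-26.7, -0.3) and (-28.7, -19.4), distance = 19.2044


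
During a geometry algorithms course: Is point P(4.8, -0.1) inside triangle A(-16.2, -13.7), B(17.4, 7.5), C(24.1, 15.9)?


Cross products: AB x AP = 11.76, BC x BP = 54.92, CA x CP = 73.52
All same sign? yes

Yes, inside


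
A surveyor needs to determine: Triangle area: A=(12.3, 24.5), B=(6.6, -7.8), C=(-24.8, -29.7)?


Area = |x_A(y_B-y_C) + x_B(y_C-y_A) + x_C(y_A-y_B)|/2
= |269.37 + (-357.72) + (-801.04)|/2
= 889.39/2 = 444.695

444.695


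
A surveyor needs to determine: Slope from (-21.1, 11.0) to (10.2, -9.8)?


slope = (y2-y1)/(x2-x1) = ((-9.8)-11)/(10.2-(-21.1)) = (-20.8)/31.3 = -0.6645

-0.6645


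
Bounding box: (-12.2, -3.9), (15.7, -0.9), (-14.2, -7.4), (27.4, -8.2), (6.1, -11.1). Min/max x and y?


x range: [-14.2, 27.4]
y range: [-11.1, -0.9]
Bounding box: (-14.2,-11.1) to (27.4,-0.9)

(-14.2,-11.1) to (27.4,-0.9)


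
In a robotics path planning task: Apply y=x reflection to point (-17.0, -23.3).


Reflection over y=x: (x,y) -> (y,x)
(-17, -23.3) -> (-23.3, -17)

(-23.3, -17)


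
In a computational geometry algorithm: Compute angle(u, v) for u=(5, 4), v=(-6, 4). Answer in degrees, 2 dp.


u.v = -14, |u| = sqrt(41) = 6.4031, |v| = sqrt(52) = 7.2111
cos(theta) = u.v/(|u||v|) = -14/sqrt(2132) = -0.303204
theta = acos(-0.303204) = 107.65 degrees

107.65 degrees


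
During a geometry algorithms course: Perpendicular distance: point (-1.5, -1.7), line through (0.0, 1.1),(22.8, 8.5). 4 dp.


|cross product| = 52.74
|line direction| = sqrt(574.6) = 23.9708
Distance = 52.74/sqrt(574.6) = 2.2002

2.2002


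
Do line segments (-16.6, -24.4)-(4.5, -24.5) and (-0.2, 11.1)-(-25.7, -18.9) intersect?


Cross products: d1=413.25, d2=1048.8, d3=750.69, d4=115.14
d1*d2 < 0 and d3*d4 < 0? no

No, they don't intersect


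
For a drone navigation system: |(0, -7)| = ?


|u| = sqrt(0^2 + (-7)^2) = sqrt(49) = 7

7


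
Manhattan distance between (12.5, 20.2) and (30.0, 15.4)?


|12.5-30| + |20.2-15.4| = 17.5 + 4.8 = 22.3

22.3


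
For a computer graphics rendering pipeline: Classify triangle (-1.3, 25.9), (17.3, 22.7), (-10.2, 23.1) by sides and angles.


Side lengths squared: AB^2=356.2, BC^2=756.41, CA^2=87.05
Sorted: [87.05, 356.2, 756.41]
By sides: Scalene, By angles: Obtuse

Scalene, Obtuse


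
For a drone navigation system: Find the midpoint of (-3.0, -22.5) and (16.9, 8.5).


M = (((-3)+16.9)/2, ((-22.5)+8.5)/2)
= (6.95, -7)

(6.95, -7)


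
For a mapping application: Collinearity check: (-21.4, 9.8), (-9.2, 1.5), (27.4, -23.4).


Cross product: ((-9.2)-(-21.4))*((-23.4)-9.8) - (1.5-9.8)*(27.4-(-21.4))
= 0

Yes, collinear


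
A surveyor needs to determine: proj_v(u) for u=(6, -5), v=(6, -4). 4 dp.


u.v = 56, |v| = sqrt(52) = 7.2111
Scalar projection = u.v / |v| = 56 / sqrt(52) = 7.7658

7.7658


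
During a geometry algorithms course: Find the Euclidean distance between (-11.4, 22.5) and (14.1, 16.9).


dx=25.5, dy=-5.6
d^2 = 25.5^2 + (-5.6)^2 = 681.61
d = sqrt(681.61) = 26.1077

26.1077


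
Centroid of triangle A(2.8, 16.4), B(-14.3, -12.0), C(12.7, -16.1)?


Centroid = ((x_A+x_B+x_C)/3, (y_A+y_B+y_C)/3)
= ((2.8+(-14.3)+12.7)/3, (16.4+(-12)+(-16.1))/3)
= (0.4, -3.9)

(0.4, -3.9)


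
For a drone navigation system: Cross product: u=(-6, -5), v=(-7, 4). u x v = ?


u x v = u_x*v_y - u_y*v_x = (-6)*4 - (-5)*(-7)
= (-24) - 35 = -59

-59


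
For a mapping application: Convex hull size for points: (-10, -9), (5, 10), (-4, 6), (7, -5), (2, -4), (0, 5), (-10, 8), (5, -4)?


Convex hull vertices (CCW): (-10, -9), (7, -5), (5, 10), (-10, 8)
Count = 4

4


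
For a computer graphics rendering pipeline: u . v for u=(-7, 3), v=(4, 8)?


u . v = u_x*v_x + u_y*v_y = (-7)*4 + 3*8
= (-28) + 24 = -4

-4


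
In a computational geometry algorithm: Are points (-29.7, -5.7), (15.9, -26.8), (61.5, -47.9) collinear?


Cross product: (15.9-(-29.7))*((-47.9)-(-5.7)) - ((-26.8)-(-5.7))*(61.5-(-29.7))
= 0

Yes, collinear


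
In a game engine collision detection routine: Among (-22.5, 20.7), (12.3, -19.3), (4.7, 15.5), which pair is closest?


d(P0,P1) = 53.0192, d(P0,P2) = 27.6926, d(P1,P2) = 35.6202
Closest: P0 and P2

Closest pair: (-22.5, 20.7) and (4.7, 15.5), distance = 27.6926


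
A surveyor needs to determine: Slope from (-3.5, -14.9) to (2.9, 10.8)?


slope = (y2-y1)/(x2-x1) = (10.8-(-14.9))/(2.9-(-3.5)) = 25.7/6.4 = 4.0156

4.0156


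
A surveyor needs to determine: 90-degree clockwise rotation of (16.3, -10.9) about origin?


90° CW: (x,y) -> (y, -x)
(16.3,-10.9) -> (-10.9, -16.3)

(-10.9, -16.3)


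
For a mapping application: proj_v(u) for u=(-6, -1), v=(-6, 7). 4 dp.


u.v = 29, |v| = sqrt(85) = 9.2195
Scalar projection = u.v / |v| = 29 / sqrt(85) = 3.1455

3.1455


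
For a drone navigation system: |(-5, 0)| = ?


|u| = sqrt((-5)^2 + 0^2) = sqrt(25) = 5

5


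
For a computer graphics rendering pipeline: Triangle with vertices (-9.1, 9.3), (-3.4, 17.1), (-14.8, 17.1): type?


Side lengths squared: AB^2=93.33, BC^2=129.96, CA^2=93.33
Sorted: [93.33, 93.33, 129.96]
By sides: Isosceles, By angles: Acute

Isosceles, Acute


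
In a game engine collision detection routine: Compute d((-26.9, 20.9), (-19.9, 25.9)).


dx=7, dy=5
d^2 = 7^2 + 5^2 = 74
d = sqrt(74) = 8.6023

8.6023


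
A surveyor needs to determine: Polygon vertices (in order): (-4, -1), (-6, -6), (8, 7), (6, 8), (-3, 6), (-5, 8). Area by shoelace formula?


Shoelace sum: ((-4)*(-6) - (-6)*(-1)) + ((-6)*7 - 8*(-6)) + (8*8 - 6*7) + (6*6 - (-3)*8) + ((-3)*8 - (-5)*6) + ((-5)*(-1) - (-4)*8)
= 149
Area = |149|/2 = 74.5

74.5


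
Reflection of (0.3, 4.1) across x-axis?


Reflection over x-axis: (x,y) -> (x,-y)
(0.3, 4.1) -> (0.3, -4.1)

(0.3, -4.1)


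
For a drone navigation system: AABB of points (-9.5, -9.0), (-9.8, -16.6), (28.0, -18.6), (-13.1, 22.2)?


x range: [-13.1, 28]
y range: [-18.6, 22.2]
Bounding box: (-13.1,-18.6) to (28,22.2)

(-13.1,-18.6) to (28,22.2)


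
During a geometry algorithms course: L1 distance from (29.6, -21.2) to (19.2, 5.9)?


|29.6-19.2| + |(-21.2)-5.9| = 10.4 + 27.1 = 37.5

37.5


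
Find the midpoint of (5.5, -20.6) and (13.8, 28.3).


M = ((5.5+13.8)/2, ((-20.6)+28.3)/2)
= (9.65, 3.85)

(9.65, 3.85)


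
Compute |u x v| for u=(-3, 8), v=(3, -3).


|u x v| = |(-3)*(-3) - 8*3|
= |9 - 24| = 15

15


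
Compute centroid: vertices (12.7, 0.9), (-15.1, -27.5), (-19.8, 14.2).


Centroid = ((x_A+x_B+x_C)/3, (y_A+y_B+y_C)/3)
= ((12.7+(-15.1)+(-19.8))/3, (0.9+(-27.5)+14.2)/3)
= (-7.4, -4.1333)

(-7.4, -4.1333)


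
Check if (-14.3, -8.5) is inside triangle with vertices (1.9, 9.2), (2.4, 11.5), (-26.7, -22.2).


Cross products: AB x AP = 28.41, BC x BP = 19.21, CA x CP = 2.46
All same sign? yes

Yes, inside


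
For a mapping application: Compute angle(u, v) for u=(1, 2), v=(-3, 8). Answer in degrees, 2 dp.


u.v = 13, |u| = sqrt(5) = 2.2361, |v| = sqrt(73) = 8.544
cos(theta) = u.v/(|u||v|) = 13/sqrt(365) = 0.680451
theta = acos(0.680451) = 47.12 degrees

47.12 degrees


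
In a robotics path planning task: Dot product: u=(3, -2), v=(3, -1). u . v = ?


u . v = u_x*v_x + u_y*v_y = 3*3 + (-2)*(-1)
= 9 + 2 = 11

11


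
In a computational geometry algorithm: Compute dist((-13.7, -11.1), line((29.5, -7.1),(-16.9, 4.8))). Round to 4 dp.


|cross product| = 699.68
|line direction| = sqrt(2294.57) = 47.9017
Distance = 699.68/sqrt(2294.57) = 14.6066

14.6066


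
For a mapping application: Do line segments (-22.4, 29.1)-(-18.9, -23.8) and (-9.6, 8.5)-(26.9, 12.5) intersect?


Cross products: d1=803.1, d2=-1141.75, d3=605.02, d4=2549.87
d1*d2 < 0 and d3*d4 < 0? no

No, they don't intersect


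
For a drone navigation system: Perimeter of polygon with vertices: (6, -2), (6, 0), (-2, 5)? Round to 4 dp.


Sides: (6, -2)->(6, 0): sqrt(4) = 2, (6, 0)->(-2, 5): sqrt(89) = 9.433981, (-2, 5)->(6, -2): sqrt(113) = 10.630146
Sum = 22.064127
Perimeter = 22.0641

22.0641


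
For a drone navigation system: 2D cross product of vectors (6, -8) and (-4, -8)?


u x v = u_x*v_y - u_y*v_x = 6*(-8) - (-8)*(-4)
= (-48) - 32 = -80

-80


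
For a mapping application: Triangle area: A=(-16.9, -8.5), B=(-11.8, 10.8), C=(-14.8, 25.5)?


Area = |x_A(y_B-y_C) + x_B(y_C-y_A) + x_C(y_A-y_B)|/2
= |248.43 + (-401.2) + 285.64|/2
= 132.87/2 = 66.435

66.435


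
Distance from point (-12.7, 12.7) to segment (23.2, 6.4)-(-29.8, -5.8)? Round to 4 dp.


Project P onto AB: t = 0.6173 (clamped to [0,1])
Closest point on segment: (-9.5163, -1.1309)
Distance: 14.1926

14.1926


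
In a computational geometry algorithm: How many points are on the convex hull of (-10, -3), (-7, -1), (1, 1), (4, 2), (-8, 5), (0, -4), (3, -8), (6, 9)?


Convex hull vertices (CCW): (-10, -3), (3, -8), (6, 9), (-8, 5)
Count = 4

4


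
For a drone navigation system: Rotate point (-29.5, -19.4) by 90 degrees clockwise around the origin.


90° CW: (x,y) -> (y, -x)
(-29.5,-19.4) -> (-19.4, 29.5)

(-19.4, 29.5)


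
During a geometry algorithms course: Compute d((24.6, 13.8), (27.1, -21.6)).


dx=2.5, dy=-35.4
d^2 = 2.5^2 + (-35.4)^2 = 1259.41
d = sqrt(1259.41) = 35.4882

35.4882


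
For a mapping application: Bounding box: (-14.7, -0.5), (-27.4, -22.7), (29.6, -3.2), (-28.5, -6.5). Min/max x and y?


x range: [-28.5, 29.6]
y range: [-22.7, -0.5]
Bounding box: (-28.5,-22.7) to (29.6,-0.5)

(-28.5,-22.7) to (29.6,-0.5)


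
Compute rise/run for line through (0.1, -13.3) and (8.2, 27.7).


slope = (y2-y1)/(x2-x1) = (27.7-(-13.3))/(8.2-0.1) = 41/8.1 = 5.0617

5.0617


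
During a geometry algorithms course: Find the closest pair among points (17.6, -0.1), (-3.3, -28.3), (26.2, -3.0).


d(P0,P1) = 35.1006, d(P0,P2) = 9.0758, d(P1,P2) = 38.8631
Closest: P0 and P2

Closest pair: (17.6, -0.1) and (26.2, -3.0), distance = 9.0758


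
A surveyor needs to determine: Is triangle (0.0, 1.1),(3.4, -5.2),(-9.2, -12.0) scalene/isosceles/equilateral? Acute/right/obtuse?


Side lengths squared: AB^2=51.25, BC^2=205, CA^2=256.25
Sorted: [51.25, 205, 256.25]
By sides: Scalene, By angles: Right

Scalene, Right


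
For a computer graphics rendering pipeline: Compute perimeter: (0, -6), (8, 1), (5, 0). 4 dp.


Sides: (0, -6)->(8, 1): sqrt(113) = 10.630146, (8, 1)->(5, 0): sqrt(10) = 3.162278, (5, 0)->(0, -6): sqrt(61) = 7.81025
Sum = 21.602674
Perimeter = 21.6027

21.6027


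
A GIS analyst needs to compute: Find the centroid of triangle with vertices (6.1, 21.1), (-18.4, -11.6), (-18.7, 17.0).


Centroid = ((x_A+x_B+x_C)/3, (y_A+y_B+y_C)/3)
= ((6.1+(-18.4)+(-18.7))/3, (21.1+(-11.6)+17)/3)
= (-10.3333, 8.8333)

(-10.3333, 8.8333)


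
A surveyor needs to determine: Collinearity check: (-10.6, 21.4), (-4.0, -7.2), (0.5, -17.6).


Cross product: ((-4)-(-10.6))*((-17.6)-21.4) - ((-7.2)-21.4)*(0.5-(-10.6))
= 60.06

No, not collinear


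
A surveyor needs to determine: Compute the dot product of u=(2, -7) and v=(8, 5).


u . v = u_x*v_x + u_y*v_y = 2*8 + (-7)*5
= 16 + (-35) = -19

-19


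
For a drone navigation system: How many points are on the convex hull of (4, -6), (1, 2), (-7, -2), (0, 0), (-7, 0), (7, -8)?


Convex hull vertices (CCW): (-7, -2), (7, -8), (1, 2), (-7, 0)
Count = 4

4


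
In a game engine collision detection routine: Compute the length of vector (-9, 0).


|u| = sqrt((-9)^2 + 0^2) = sqrt(81) = 9

9


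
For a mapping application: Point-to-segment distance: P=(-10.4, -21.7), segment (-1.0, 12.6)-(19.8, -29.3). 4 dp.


Project P onto AB: t = 0.5674 (clamped to [0,1])
Closest point on segment: (10.8023, -11.1748)
Distance: 23.671

23.671


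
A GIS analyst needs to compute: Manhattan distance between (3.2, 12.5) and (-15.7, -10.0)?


|3.2-(-15.7)| + |12.5-(-10)| = 18.9 + 22.5 = 41.4

41.4


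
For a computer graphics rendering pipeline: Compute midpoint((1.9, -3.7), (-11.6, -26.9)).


M = ((1.9+(-11.6))/2, ((-3.7)+(-26.9))/2)
= (-4.85, -15.3)

(-4.85, -15.3)


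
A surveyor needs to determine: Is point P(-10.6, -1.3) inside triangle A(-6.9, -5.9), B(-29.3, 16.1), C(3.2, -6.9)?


Cross products: AB x AP = -21.64, BC x BP = -135.4, CA x CP = -42.76
All same sign? yes

Yes, inside


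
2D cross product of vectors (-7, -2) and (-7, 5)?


u x v = u_x*v_y - u_y*v_x = (-7)*5 - (-2)*(-7)
= (-35) - 14 = -49

-49


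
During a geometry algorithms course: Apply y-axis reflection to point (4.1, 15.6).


Reflection over y-axis: (x,y) -> (-x,y)
(4.1, 15.6) -> (-4.1, 15.6)

(-4.1, 15.6)


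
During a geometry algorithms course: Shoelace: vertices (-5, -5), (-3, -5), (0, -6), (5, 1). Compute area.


Shoelace sum: ((-5)*(-5) - (-3)*(-5)) + ((-3)*(-6) - 0*(-5)) + (0*1 - 5*(-6)) + (5*(-5) - (-5)*1)
= 38
Area = |38|/2 = 19

19


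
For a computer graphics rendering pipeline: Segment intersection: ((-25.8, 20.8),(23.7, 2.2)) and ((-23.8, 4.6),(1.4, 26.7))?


Cross products: d1=452.44, d2=-1110.23, d3=-764.7, d4=797.97
d1*d2 < 0 and d3*d4 < 0? yes

Yes, they intersect


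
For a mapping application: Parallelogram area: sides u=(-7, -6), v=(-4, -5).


|u x v| = |(-7)*(-5) - (-6)*(-4)|
= |35 - 24| = 11

11


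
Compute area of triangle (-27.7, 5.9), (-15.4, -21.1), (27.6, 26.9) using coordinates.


Area = |x_A(y_B-y_C) + x_B(y_C-y_A) + x_C(y_A-y_B)|/2
= |1329.6 + (-323.4) + 745.2|/2
= 1751.4/2 = 875.7

875.7


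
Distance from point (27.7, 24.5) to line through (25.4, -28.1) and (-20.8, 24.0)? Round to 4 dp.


|cross product| = 2549.95
|line direction| = sqrt(4848.85) = 69.6337
Distance = 2549.95/sqrt(4848.85) = 36.6195

36.6195


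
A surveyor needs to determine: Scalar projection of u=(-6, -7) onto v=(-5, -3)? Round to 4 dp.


u.v = 51, |v| = sqrt(34) = 5.831
Scalar projection = u.v / |v| = 51 / sqrt(34) = 8.7464

8.7464


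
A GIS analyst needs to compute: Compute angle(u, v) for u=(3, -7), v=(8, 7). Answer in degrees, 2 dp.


u.v = -25, |u| = sqrt(58) = 7.6158, |v| = sqrt(113) = 10.6301
cos(theta) = u.v/(|u||v|) = -25/sqrt(6554) = -0.308807
theta = acos(-0.308807) = 107.99 degrees

107.99 degrees


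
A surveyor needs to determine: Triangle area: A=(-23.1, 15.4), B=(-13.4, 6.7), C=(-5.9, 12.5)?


Area = |x_A(y_B-y_C) + x_B(y_C-y_A) + x_C(y_A-y_B)|/2
= |133.98 + 38.86 + (-51.33)|/2
= 121.51/2 = 60.755

60.755


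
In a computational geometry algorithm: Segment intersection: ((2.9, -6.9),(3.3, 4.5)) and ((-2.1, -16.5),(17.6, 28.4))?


Cross products: d1=-35.38, d2=171.24, d3=53.16, d4=-153.46
d1*d2 < 0 and d3*d4 < 0? yes

Yes, they intersect


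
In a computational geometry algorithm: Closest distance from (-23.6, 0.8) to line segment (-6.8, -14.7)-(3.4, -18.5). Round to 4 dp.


Project P onto AB: t = 0 (clamped to [0,1])
Closest point on segment: (-6.8, -14.7)
Distance: 22.858

22.858


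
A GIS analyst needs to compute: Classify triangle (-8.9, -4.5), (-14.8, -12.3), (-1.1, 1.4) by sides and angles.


Side lengths squared: AB^2=95.65, BC^2=375.38, CA^2=95.65
Sorted: [95.65, 95.65, 375.38]
By sides: Isosceles, By angles: Obtuse

Isosceles, Obtuse


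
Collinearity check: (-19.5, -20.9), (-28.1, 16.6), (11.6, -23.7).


Cross product: ((-28.1)-(-19.5))*((-23.7)-(-20.9)) - (16.6-(-20.9))*(11.6-(-19.5))
= -1142.17

No, not collinear


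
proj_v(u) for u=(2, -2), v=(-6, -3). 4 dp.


u.v = -6, |v| = sqrt(45) = 6.7082
Scalar projection = u.v / |v| = -6 / sqrt(45) = -0.8944

-0.8944


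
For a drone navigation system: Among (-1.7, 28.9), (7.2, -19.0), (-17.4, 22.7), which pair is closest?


d(P0,P1) = 48.7198, d(P0,P2) = 16.8799, d(P1,P2) = 48.4154
Closest: P0 and P2

Closest pair: (-1.7, 28.9) and (-17.4, 22.7), distance = 16.8799


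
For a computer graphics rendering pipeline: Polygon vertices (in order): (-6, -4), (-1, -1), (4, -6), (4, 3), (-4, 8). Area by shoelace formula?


Shoelace sum: ((-6)*(-1) - (-1)*(-4)) + ((-1)*(-6) - 4*(-1)) + (4*3 - 4*(-6)) + (4*8 - (-4)*3) + ((-4)*(-4) - (-6)*8)
= 156
Area = |156|/2 = 78

78


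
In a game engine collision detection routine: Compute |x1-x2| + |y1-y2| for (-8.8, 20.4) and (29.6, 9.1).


|(-8.8)-29.6| + |20.4-9.1| = 38.4 + 11.3 = 49.7

49.7


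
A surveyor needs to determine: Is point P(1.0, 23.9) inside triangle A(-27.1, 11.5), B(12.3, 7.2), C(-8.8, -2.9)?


Cross products: AB x AP = 609.39, BC x BP = -466.5, CA x CP = -631.56
All same sign? no

No, outside


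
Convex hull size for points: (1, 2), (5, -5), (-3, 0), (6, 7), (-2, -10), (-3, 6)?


Convex hull vertices (CCW): (-3, 0), (-2, -10), (5, -5), (6, 7), (-3, 6)
Count = 5

5


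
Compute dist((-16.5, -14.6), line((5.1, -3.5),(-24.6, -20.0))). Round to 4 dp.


|cross product| = 26.73
|line direction| = sqrt(1154.34) = 33.9756
Distance = 26.73/sqrt(1154.34) = 0.7867

0.7867


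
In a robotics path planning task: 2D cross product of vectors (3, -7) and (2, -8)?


u x v = u_x*v_y - u_y*v_x = 3*(-8) - (-7)*2
= (-24) - (-14) = -10

-10


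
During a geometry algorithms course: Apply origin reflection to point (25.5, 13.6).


Reflection over origin: (x,y) -> (-x,-y)
(25.5, 13.6) -> (-25.5, -13.6)

(-25.5, -13.6)


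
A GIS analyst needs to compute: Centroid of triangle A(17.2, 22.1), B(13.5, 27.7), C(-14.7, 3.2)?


Centroid = ((x_A+x_B+x_C)/3, (y_A+y_B+y_C)/3)
= ((17.2+13.5+(-14.7))/3, (22.1+27.7+3.2)/3)
= (5.3333, 17.6667)

(5.3333, 17.6667)


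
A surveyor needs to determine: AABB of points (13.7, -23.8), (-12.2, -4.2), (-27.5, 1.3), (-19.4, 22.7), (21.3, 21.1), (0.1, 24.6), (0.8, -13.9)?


x range: [-27.5, 21.3]
y range: [-23.8, 24.6]
Bounding box: (-27.5,-23.8) to (21.3,24.6)

(-27.5,-23.8) to (21.3,24.6)


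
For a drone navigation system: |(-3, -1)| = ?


|u| = sqrt((-3)^2 + (-1)^2) = sqrt(10) = 3.1623

3.1623


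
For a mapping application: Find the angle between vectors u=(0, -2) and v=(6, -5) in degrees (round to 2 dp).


u.v = 10, |u| = sqrt(4) = 2, |v| = sqrt(61) = 7.8102
cos(theta) = u.v/(|u||v|) = 10/sqrt(244) = 0.640184
theta = acos(0.640184) = 50.19 degrees

50.19 degrees


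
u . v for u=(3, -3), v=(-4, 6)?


u . v = u_x*v_x + u_y*v_y = 3*(-4) + (-3)*6
= (-12) + (-18) = -30

-30


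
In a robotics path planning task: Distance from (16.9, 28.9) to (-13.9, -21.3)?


dx=-30.8, dy=-50.2
d^2 = (-30.8)^2 + (-50.2)^2 = 3468.68
d = sqrt(3468.68) = 58.8955

58.8955


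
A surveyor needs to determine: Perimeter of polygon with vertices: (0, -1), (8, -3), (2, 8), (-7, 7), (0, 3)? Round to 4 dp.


Sides: (0, -1)->(8, -3): sqrt(68) = 8.246211, (8, -3)->(2, 8): sqrt(157) = 12.529964, (2, 8)->(-7, 7): sqrt(82) = 9.055385, (-7, 7)->(0, 3): sqrt(65) = 8.062258, (0, 3)->(0, -1): sqrt(16) = 4
Sum = 41.893818
Perimeter = 41.8938

41.8938


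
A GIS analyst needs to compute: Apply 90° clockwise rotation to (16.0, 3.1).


90° CW: (x,y) -> (y, -x)
(16,3.1) -> (3.1, -16)

(3.1, -16)


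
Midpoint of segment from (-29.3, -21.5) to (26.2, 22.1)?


M = (((-29.3)+26.2)/2, ((-21.5)+22.1)/2)
= (-1.55, 0.3)

(-1.55, 0.3)


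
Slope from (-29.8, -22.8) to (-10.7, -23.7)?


slope = (y2-y1)/(x2-x1) = ((-23.7)-(-22.8))/((-10.7)-(-29.8)) = (-0.9)/19.1 = -0.0471

-0.0471


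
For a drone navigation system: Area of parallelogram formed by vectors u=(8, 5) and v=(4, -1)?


|u x v| = |8*(-1) - 5*4|
= |(-8) - 20| = 28

28


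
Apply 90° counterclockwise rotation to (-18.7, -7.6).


90° CCW: (x,y) -> (-y, x)
(-18.7,-7.6) -> (7.6, -18.7)

(7.6, -18.7)


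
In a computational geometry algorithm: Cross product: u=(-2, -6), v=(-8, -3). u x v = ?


u x v = u_x*v_y - u_y*v_x = (-2)*(-3) - (-6)*(-8)
= 6 - 48 = -42

-42


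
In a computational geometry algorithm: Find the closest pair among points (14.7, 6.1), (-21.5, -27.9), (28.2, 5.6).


d(P0,P1) = 49.6633, d(P0,P2) = 13.5093, d(P1,P2) = 59.9361
Closest: P0 and P2

Closest pair: (14.7, 6.1) and (28.2, 5.6), distance = 13.5093


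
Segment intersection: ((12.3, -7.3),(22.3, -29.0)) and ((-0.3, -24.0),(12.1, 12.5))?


Cross products: d1=-252.82, d2=-886.9, d3=-440.42, d4=193.66
d1*d2 < 0 and d3*d4 < 0? no

No, they don't intersect


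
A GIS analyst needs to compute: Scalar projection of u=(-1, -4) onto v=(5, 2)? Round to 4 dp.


u.v = -13, |v| = sqrt(29) = 5.3852
Scalar projection = u.v / |v| = -13 / sqrt(29) = -2.414

-2.414


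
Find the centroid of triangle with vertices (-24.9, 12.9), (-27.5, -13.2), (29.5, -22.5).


Centroid = ((x_A+x_B+x_C)/3, (y_A+y_B+y_C)/3)
= (((-24.9)+(-27.5)+29.5)/3, (12.9+(-13.2)+(-22.5))/3)
= (-7.6333, -7.6)

(-7.6333, -7.6)


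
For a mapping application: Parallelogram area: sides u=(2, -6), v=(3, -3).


|u x v| = |2*(-3) - (-6)*3|
= |(-6) - (-18)| = 12

12


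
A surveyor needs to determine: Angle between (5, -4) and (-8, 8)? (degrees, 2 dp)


u.v = -72, |u| = sqrt(41) = 6.4031, |v| = sqrt(128) = 11.3137
cos(theta) = u.v/(|u||v|) = -72/sqrt(5248) = -0.993884
theta = acos(-0.993884) = 173.66 degrees

173.66 degrees


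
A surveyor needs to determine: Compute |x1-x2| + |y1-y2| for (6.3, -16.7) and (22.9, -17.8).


|6.3-22.9| + |(-16.7)-(-17.8)| = 16.6 + 1.1 = 17.7

17.7


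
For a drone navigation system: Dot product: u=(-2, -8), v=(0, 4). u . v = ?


u . v = u_x*v_x + u_y*v_y = (-2)*0 + (-8)*4
= 0 + (-32) = -32

-32


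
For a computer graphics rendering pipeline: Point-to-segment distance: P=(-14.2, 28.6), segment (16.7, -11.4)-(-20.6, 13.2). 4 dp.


Project P onto AB: t = 1 (clamped to [0,1])
Closest point on segment: (-20.6, 13.2)
Distance: 16.6769

16.6769


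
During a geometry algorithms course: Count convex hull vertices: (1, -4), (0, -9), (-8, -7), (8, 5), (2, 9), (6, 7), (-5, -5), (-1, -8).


Convex hull vertices (CCW): (-8, -7), (0, -9), (8, 5), (6, 7), (2, 9)
Count = 5

5


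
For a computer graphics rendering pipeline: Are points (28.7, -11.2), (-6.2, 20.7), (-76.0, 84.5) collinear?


Cross product: ((-6.2)-28.7)*(84.5-(-11.2)) - (20.7-(-11.2))*((-76)-28.7)
= 0

Yes, collinear


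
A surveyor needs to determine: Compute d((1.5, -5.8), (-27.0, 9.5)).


dx=-28.5, dy=15.3
d^2 = (-28.5)^2 + 15.3^2 = 1046.34
d = sqrt(1046.34) = 32.3472

32.3472


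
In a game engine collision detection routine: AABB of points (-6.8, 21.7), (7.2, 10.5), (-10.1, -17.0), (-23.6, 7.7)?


x range: [-23.6, 7.2]
y range: [-17, 21.7]
Bounding box: (-23.6,-17) to (7.2,21.7)

(-23.6,-17) to (7.2,21.7)


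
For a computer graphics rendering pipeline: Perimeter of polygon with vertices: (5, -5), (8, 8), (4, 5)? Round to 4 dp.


Sides: (5, -5)->(8, 8): sqrt(178) = 13.341664, (8, 8)->(4, 5): sqrt(25) = 5, (4, 5)->(5, -5): sqrt(101) = 10.049876
Sum = 28.39154
Perimeter = 28.3915

28.3915


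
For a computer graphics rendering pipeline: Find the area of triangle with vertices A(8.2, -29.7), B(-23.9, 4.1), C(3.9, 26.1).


Area = |x_A(y_B-y_C) + x_B(y_C-y_A) + x_C(y_A-y_B)|/2
= |(-180.4) + (-1333.62) + (-131.82)|/2
= 1645.84/2 = 822.92

822.92


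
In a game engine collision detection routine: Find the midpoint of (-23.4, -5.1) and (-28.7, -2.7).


M = (((-23.4)+(-28.7))/2, ((-5.1)+(-2.7))/2)
= (-26.05, -3.9)

(-26.05, -3.9)


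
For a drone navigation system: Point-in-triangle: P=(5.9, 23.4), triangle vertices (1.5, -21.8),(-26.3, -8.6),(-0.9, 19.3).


Cross products: AB x AP = -1314.64, BC x BP = -85.58, CA x CP = 289.32
All same sign? no

No, outside


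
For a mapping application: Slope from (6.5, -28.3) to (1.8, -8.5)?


slope = (y2-y1)/(x2-x1) = ((-8.5)-(-28.3))/(1.8-6.5) = 19.8/(-4.7) = -4.2128

-4.2128


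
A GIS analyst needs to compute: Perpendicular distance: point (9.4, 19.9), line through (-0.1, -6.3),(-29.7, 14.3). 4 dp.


|cross product| = 971.22
|line direction| = sqrt(1300.52) = 36.0627
Distance = 971.22/sqrt(1300.52) = 26.9314

26.9314


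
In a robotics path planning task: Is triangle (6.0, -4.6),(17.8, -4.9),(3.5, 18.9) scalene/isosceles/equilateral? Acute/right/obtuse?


Side lengths squared: AB^2=139.33, BC^2=770.93, CA^2=558.5
Sorted: [139.33, 558.5, 770.93]
By sides: Scalene, By angles: Obtuse

Scalene, Obtuse


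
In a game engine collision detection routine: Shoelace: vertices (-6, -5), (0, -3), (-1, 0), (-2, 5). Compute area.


Shoelace sum: ((-6)*(-3) - 0*(-5)) + (0*0 - (-1)*(-3)) + ((-1)*5 - (-2)*0) + ((-2)*(-5) - (-6)*5)
= 50
Area = |50|/2 = 25

25


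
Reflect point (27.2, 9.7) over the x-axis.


Reflection over x-axis: (x,y) -> (x,-y)
(27.2, 9.7) -> (27.2, -9.7)

(27.2, -9.7)


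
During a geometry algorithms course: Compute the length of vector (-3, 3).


|u| = sqrt((-3)^2 + 3^2) = sqrt(18) = 4.2426

4.2426


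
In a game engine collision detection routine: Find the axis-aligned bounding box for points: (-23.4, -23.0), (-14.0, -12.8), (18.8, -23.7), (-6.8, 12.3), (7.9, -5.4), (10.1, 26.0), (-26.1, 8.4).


x range: [-26.1, 18.8]
y range: [-23.7, 26]
Bounding box: (-26.1,-23.7) to (18.8,26)

(-26.1,-23.7) to (18.8,26)


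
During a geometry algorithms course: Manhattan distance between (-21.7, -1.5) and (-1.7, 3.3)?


|(-21.7)-(-1.7)| + |(-1.5)-3.3| = 20 + 4.8 = 24.8

24.8


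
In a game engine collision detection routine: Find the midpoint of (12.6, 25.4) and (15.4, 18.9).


M = ((12.6+15.4)/2, (25.4+18.9)/2)
= (14, 22.15)

(14, 22.15)


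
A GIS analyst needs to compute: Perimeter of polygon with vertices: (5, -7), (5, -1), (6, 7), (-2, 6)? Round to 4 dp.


Sides: (5, -7)->(5, -1): sqrt(36) = 6, (5, -1)->(6, 7): sqrt(65) = 8.062258, (6, 7)->(-2, 6): sqrt(65) = 8.062258, (-2, 6)->(5, -7): sqrt(218) = 14.764823
Sum = 36.889339
Perimeter = 36.8893

36.8893


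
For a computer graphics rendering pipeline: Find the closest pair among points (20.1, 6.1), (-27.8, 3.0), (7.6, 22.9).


d(P0,P1) = 48.0002, d(P0,P2) = 20.9402, d(P1,P2) = 40.61
Closest: P0 and P2

Closest pair: (20.1, 6.1) and (7.6, 22.9), distance = 20.9402


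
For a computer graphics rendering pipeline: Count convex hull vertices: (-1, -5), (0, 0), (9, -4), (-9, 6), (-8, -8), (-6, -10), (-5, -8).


Convex hull vertices (CCW): (-9, 6), (-8, -8), (-6, -10), (9, -4)
Count = 4

4


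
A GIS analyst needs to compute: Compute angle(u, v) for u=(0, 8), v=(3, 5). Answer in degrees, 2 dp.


u.v = 40, |u| = sqrt(64) = 8, |v| = sqrt(34) = 5.831
cos(theta) = u.v/(|u||v|) = 40/sqrt(2176) = 0.857493
theta = acos(0.857493) = 30.96 degrees

30.96 degrees


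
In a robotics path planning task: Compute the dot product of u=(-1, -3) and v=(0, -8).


u . v = u_x*v_x + u_y*v_y = (-1)*0 + (-3)*(-8)
= 0 + 24 = 24

24


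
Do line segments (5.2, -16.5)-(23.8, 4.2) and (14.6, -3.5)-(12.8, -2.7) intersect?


Cross products: d1=30.92, d2=-21.22, d3=47.22, d4=99.36
d1*d2 < 0 and d3*d4 < 0? no

No, they don't intersect


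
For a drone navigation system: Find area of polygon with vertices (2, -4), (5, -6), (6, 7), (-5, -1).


Shoelace sum: (2*(-6) - 5*(-4)) + (5*7 - 6*(-6)) + (6*(-1) - (-5)*7) + ((-5)*(-4) - 2*(-1))
= 130
Area = |130|/2 = 65

65


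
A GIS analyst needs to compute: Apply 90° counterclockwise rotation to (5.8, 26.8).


90° CCW: (x,y) -> (-y, x)
(5.8,26.8) -> (-26.8, 5.8)

(-26.8, 5.8)


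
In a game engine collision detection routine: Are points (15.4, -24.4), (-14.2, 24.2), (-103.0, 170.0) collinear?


Cross product: ((-14.2)-15.4)*(170-(-24.4)) - (24.2-(-24.4))*((-103)-15.4)
= 0

Yes, collinear


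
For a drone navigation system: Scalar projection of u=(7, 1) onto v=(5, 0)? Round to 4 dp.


u.v = 35, |v| = sqrt(25) = 5
Scalar projection = u.v / |v| = 35 / sqrt(25) = 7

7


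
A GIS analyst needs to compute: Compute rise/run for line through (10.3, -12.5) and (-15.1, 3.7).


slope = (y2-y1)/(x2-x1) = (3.7-(-12.5))/((-15.1)-10.3) = 16.2/(-25.4) = -0.6378

-0.6378


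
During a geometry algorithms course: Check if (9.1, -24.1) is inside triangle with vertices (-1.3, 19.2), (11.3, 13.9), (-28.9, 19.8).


Cross products: AB x AP = -490.46, BC x BP = 1540.58, CA x CP = -1188.84
All same sign? no

No, outside


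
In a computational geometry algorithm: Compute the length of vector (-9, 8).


|u| = sqrt((-9)^2 + 8^2) = sqrt(145) = 12.0416

12.0416


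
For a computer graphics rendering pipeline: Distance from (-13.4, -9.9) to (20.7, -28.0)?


dx=34.1, dy=-18.1
d^2 = 34.1^2 + (-18.1)^2 = 1490.42
d = sqrt(1490.42) = 38.606

38.606


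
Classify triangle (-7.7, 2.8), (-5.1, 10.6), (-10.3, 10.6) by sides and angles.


Side lengths squared: AB^2=67.6, BC^2=27.04, CA^2=67.6
Sorted: [27.04, 67.6, 67.6]
By sides: Isosceles, By angles: Acute

Isosceles, Acute


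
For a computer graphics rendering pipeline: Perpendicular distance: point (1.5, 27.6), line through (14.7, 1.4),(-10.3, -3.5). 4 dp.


|cross product| = 719.68
|line direction| = sqrt(649.01) = 25.4757
Distance = 719.68/sqrt(649.01) = 28.2497

28.2497


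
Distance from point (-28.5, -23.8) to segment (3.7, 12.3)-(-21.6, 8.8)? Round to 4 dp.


Project P onto AB: t = 1 (clamped to [0,1])
Closest point on segment: (-21.6, 8.8)
Distance: 33.3222

33.3222


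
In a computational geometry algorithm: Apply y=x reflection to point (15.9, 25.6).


Reflection over y=x: (x,y) -> (y,x)
(15.9, 25.6) -> (25.6, 15.9)

(25.6, 15.9)


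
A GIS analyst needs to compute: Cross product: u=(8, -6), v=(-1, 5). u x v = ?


u x v = u_x*v_y - u_y*v_x = 8*5 - (-6)*(-1)
= 40 - 6 = 34

34


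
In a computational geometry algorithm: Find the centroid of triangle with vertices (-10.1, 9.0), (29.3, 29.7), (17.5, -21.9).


Centroid = ((x_A+x_B+x_C)/3, (y_A+y_B+y_C)/3)
= (((-10.1)+29.3+17.5)/3, (9+29.7+(-21.9))/3)
= (12.2333, 5.6)

(12.2333, 5.6)


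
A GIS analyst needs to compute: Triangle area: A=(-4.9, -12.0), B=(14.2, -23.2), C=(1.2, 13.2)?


Area = |x_A(y_B-y_C) + x_B(y_C-y_A) + x_C(y_A-y_B)|/2
= |178.36 + 357.84 + 13.44|/2
= 549.64/2 = 274.82

274.82


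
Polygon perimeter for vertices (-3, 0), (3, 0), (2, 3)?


Sides: (-3, 0)->(3, 0): sqrt(36) = 6, (3, 0)->(2, 3): sqrt(10) = 3.162278, (2, 3)->(-3, 0): sqrt(34) = 5.830952
Sum = 14.99323
Perimeter = 14.9932

14.9932


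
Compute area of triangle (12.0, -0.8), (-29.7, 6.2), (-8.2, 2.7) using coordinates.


Area = |x_A(y_B-y_C) + x_B(y_C-y_A) + x_C(y_A-y_B)|/2
= |42 + (-103.95) + 57.4|/2
= 4.55/2 = 2.275

2.275


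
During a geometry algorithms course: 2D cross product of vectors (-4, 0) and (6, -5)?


u x v = u_x*v_y - u_y*v_x = (-4)*(-5) - 0*6
= 20 - 0 = 20

20


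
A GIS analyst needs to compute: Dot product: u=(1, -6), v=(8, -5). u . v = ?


u . v = u_x*v_x + u_y*v_y = 1*8 + (-6)*(-5)
= 8 + 30 = 38

38


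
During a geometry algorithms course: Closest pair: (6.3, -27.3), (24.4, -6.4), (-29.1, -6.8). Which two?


d(P0,P1) = 27.6481, d(P0,P2) = 40.9073, d(P1,P2) = 53.5015
Closest: P0 and P1

Closest pair: (6.3, -27.3) and (24.4, -6.4), distance = 27.6481


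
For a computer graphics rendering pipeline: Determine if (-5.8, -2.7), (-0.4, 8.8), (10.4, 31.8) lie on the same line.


Cross product: ((-0.4)-(-5.8))*(31.8-(-2.7)) - (8.8-(-2.7))*(10.4-(-5.8))
= 0

Yes, collinear


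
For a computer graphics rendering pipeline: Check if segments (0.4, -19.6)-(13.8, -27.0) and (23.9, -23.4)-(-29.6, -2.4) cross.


Cross products: d1=290.2, d2=404.7, d3=122.98, d4=8.48
d1*d2 < 0 and d3*d4 < 0? no

No, they don't intersect


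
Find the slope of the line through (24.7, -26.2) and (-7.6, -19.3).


slope = (y2-y1)/(x2-x1) = ((-19.3)-(-26.2))/((-7.6)-24.7) = 6.9/(-32.3) = -0.2136

-0.2136


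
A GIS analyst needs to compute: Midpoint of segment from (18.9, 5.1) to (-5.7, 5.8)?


M = ((18.9+(-5.7))/2, (5.1+5.8)/2)
= (6.6, 5.45)

(6.6, 5.45)


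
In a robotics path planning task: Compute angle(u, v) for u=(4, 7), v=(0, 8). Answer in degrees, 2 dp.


u.v = 56, |u| = sqrt(65) = 8.0623, |v| = sqrt(64) = 8
cos(theta) = u.v/(|u||v|) = 56/sqrt(4160) = 0.868243
theta = acos(0.868243) = 29.74 degrees

29.74 degrees


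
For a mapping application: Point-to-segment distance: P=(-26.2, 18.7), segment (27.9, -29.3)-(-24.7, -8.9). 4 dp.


Project P onto AB: t = 1 (clamped to [0,1])
Closest point on segment: (-24.7, -8.9)
Distance: 27.6407

27.6407


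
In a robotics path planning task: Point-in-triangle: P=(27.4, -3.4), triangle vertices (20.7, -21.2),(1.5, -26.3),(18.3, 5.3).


Cross products: AB x AP = -307.59, BC x BP = -433.72, CA x CP = 220.27
All same sign? no

No, outside


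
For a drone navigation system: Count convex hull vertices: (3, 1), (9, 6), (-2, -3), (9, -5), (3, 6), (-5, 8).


Convex hull vertices (CCW): (-5, 8), (-2, -3), (9, -5), (9, 6)
Count = 4

4


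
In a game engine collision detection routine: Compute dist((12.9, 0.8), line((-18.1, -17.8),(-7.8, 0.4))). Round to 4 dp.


|cross product| = 372.62
|line direction| = sqrt(437.33) = 20.9124
Distance = 372.62/sqrt(437.33) = 17.8181

17.8181


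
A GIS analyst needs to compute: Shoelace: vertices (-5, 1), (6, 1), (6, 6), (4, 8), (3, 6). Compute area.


Shoelace sum: ((-5)*1 - 6*1) + (6*6 - 6*1) + (6*8 - 4*6) + (4*6 - 3*8) + (3*1 - (-5)*6)
= 76
Area = |76|/2 = 38

38


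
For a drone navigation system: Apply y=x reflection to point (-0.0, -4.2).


Reflection over y=x: (x,y) -> (y,x)
(0, -4.2) -> (-4.2, 0)

(-4.2, 0)


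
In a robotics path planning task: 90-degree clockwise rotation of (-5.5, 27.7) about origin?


90° CW: (x,y) -> (y, -x)
(-5.5,27.7) -> (27.7, 5.5)

(27.7, 5.5)


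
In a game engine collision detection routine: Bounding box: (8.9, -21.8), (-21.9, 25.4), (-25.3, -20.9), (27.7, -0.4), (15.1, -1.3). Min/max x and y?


x range: [-25.3, 27.7]
y range: [-21.8, 25.4]
Bounding box: (-25.3,-21.8) to (27.7,25.4)

(-25.3,-21.8) to (27.7,25.4)


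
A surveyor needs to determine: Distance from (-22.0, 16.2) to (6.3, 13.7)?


dx=28.3, dy=-2.5
d^2 = 28.3^2 + (-2.5)^2 = 807.14
d = sqrt(807.14) = 28.4102

28.4102


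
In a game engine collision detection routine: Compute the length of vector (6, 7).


|u| = sqrt(6^2 + 7^2) = sqrt(85) = 9.2195

9.2195


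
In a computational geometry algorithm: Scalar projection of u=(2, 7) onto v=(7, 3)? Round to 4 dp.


u.v = 35, |v| = sqrt(58) = 7.6158
Scalar projection = u.v / |v| = 35 / sqrt(58) = 4.5957

4.5957


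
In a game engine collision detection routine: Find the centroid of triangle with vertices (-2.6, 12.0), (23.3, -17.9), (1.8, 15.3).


Centroid = ((x_A+x_B+x_C)/3, (y_A+y_B+y_C)/3)
= (((-2.6)+23.3+1.8)/3, (12+(-17.9)+15.3)/3)
= (7.5, 3.1333)

(7.5, 3.1333)


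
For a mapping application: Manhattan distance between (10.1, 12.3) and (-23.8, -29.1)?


|10.1-(-23.8)| + |12.3-(-29.1)| = 33.9 + 41.4 = 75.3

75.3


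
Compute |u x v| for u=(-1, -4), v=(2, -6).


|u x v| = |(-1)*(-6) - (-4)*2|
= |6 - (-8)| = 14

14


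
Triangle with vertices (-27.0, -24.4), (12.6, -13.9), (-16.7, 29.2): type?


Side lengths squared: AB^2=1678.41, BC^2=2716.1, CA^2=2979.05
Sorted: [1678.41, 2716.1, 2979.05]
By sides: Scalene, By angles: Acute

Scalene, Acute


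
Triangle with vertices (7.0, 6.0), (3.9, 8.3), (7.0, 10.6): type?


Side lengths squared: AB^2=14.9, BC^2=14.9, CA^2=21.16
Sorted: [14.9, 14.9, 21.16]
By sides: Isosceles, By angles: Acute

Isosceles, Acute


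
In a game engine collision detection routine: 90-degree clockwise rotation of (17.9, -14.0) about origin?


90° CW: (x,y) -> (y, -x)
(17.9,-14) -> (-14, -17.9)

(-14, -17.9)


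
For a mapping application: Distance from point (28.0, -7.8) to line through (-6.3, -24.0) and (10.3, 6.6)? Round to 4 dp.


|cross product| = 780.66
|line direction| = sqrt(1211.92) = 34.8126
Distance = 780.66/sqrt(1211.92) = 22.4246

22.4246


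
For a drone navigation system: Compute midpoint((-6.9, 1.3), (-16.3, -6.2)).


M = (((-6.9)+(-16.3))/2, (1.3+(-6.2))/2)
= (-11.6, -2.45)

(-11.6, -2.45)


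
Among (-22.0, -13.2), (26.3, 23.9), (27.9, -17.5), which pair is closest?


d(P0,P1) = 60.904, d(P0,P2) = 50.0849, d(P1,P2) = 41.4309
Closest: P1 and P2

Closest pair: (26.3, 23.9) and (27.9, -17.5), distance = 41.4309


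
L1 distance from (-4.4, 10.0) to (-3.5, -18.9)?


|(-4.4)-(-3.5)| + |10-(-18.9)| = 0.9 + 28.9 = 29.8

29.8


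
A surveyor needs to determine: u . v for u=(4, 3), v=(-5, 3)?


u . v = u_x*v_x + u_y*v_y = 4*(-5) + 3*3
= (-20) + 9 = -11

-11


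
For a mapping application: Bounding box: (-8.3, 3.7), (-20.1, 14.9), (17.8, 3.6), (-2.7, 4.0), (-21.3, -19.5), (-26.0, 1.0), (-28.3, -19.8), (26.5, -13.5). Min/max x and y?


x range: [-28.3, 26.5]
y range: [-19.8, 14.9]
Bounding box: (-28.3,-19.8) to (26.5,14.9)

(-28.3,-19.8) to (26.5,14.9)


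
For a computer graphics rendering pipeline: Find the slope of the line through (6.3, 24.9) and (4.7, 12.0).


slope = (y2-y1)/(x2-x1) = (12-24.9)/(4.7-6.3) = (-12.9)/(-1.6) = 8.0625

8.0625
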